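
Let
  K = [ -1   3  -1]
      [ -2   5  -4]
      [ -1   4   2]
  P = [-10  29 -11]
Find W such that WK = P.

W = [[5, 2, 1]]

Since K sits to the right of W, W = PK⁻¹.
det K = 1, so K⁻¹ = [[26, -10, -7], [8, -3, -2], [-3, 1, 1]].
W = PK⁻¹ = [[-10, 29, -11]] · [[26, -10, -7], [8, -3, -2], [-3, 1, 1]] = [[5, 2, 1]].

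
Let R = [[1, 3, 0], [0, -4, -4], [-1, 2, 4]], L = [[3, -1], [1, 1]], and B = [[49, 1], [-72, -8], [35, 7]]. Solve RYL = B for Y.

Isolating Y: multiply by R⁻¹ from the left and L⁻¹ from the right, so Y = R⁻¹BL⁻¹.
det R = 4; the adjugate gives R⁻¹ = [[-2, -3, -3], [1, 1, 1], [-1, -5/4, -1]].
L has determinant 4; L⁻¹ = [[1/4, 1/4], [-1/4, 3/4]].
R⁻¹B = [[13, 1], [12, 0], [6, 2]].
Y = (R⁻¹B)L⁻¹ = [[3, 4], [3, 3], [1, 3]].

Y = [[3, 4], [3, 3], [1, 3]]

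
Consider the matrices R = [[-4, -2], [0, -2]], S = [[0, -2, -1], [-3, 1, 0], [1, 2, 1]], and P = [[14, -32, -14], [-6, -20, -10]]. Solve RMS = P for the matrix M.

M = [[-3, 1, -2], [-2, 0, 3]]

M = R⁻¹PS⁻¹ (apply R⁻¹ on the left and S⁻¹ on the right).
R has determinant 8; R⁻¹ = [[-1/4, 1/4], [0, -1/2]].
S has determinant 1; S⁻¹ = [[1, 0, 1], [3, 1, 3], [-7, -2, -6]].
R⁻¹P = [[-5, 3, 1], [3, 10, 5]].
M = (R⁻¹P)S⁻¹ = [[-3, 1, -2], [-2, 0, 3]].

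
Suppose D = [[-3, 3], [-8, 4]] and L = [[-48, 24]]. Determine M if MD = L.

M = [[0, 6]]

Since D sits to the right of M, M = LD⁻¹.
D has determinant 12; D⁻¹ = [[1/3, -1/4], [2/3, -1/4]].
M = LD⁻¹ = [[-48, 24]] · [[1/3, -1/4], [2/3, -1/4]] = [[0, 6]].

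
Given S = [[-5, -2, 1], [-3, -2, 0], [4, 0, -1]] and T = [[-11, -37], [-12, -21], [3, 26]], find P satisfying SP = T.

P = [[2, 5], [3, 3], [5, -6]]

S is on the left of P, so left-multiply by S⁻¹: P = S⁻¹T.
S has determinant 4; S⁻¹ = [[1/2, -1/2, 1/2], [-3/4, 1/4, -3/4], [2, -2, 1]].
P = S⁻¹T = [[1/2, -1/2, 1/2], [-3/4, 1/4, -3/4], [2, -2, 1]] · [[-11, -37], [-12, -21], [3, 26]] = [[2, 5], [3, 3], [5, -6]].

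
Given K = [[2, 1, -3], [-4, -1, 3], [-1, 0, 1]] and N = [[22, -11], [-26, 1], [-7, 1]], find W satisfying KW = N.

Since K multiplies W on the left, W = K⁻¹N.
det K = 2, so K⁻¹ = [[-1/2, -1/2, 0], [1/2, -1/2, 3], [-1/2, -1/2, 1]].
W = K⁻¹N = [[-1/2, -1/2, 0], [1/2, -1/2, 3], [-1/2, -1/2, 1]] · [[22, -11], [-26, 1], [-7, 1]] = [[2, 5], [3, -3], [-5, 6]].

W = [[2, 5], [3, -3], [-5, 6]]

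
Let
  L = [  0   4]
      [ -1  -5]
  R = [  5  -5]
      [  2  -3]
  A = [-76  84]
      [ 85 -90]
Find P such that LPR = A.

P = [[0, 5], [-3, -2]]

Isolating P: multiply by L⁻¹ from the left and R⁻¹ from the right, so P = L⁻¹AR⁻¹.
det L = 4; the adjugate gives L⁻¹ = [[-5/4, -1], [1/4, 0]].
det R = -5; the adjugate gives R⁻¹ = [[3/5, -1], [2/5, -1]].
L⁻¹A = [[10, -15], [-19, 21]].
P = (L⁻¹A)R⁻¹ = [[0, 5], [-3, -2]].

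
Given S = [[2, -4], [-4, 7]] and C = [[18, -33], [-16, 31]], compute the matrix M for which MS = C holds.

Right-multiplying both sides by S⁻¹ gives M = CS⁻¹.
det S = -2, so S⁻¹ = [[-7/2, -2], [-2, -1]].
M = CS⁻¹ = [[18, -33], [-16, 31]] · [[-7/2, -2], [-2, -1]] = [[3, -3], [-6, 1]].

M = [[3, -3], [-6, 1]]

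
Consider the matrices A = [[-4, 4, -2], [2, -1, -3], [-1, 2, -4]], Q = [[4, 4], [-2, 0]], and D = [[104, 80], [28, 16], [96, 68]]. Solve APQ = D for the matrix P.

Left-multiply by A⁻¹ and right-multiply by Q⁻¹: P = A⁻¹DQ⁻¹.
A has determinant -2; A⁻¹ = [[-5, -6, 7], [-11/2, -7, 8], [-3/2, -2, 2]].
det Q = 8, so Q⁻¹ = [[0, -1/2], [1/4, 1/2]].
A⁻¹D = [[-16, -20], [0, -8], [-20, -16]].
P = (A⁻¹D)Q⁻¹ = [[-5, -2], [-2, -4], [-4, 2]].

P = [[-5, -2], [-2, -4], [-4, 2]]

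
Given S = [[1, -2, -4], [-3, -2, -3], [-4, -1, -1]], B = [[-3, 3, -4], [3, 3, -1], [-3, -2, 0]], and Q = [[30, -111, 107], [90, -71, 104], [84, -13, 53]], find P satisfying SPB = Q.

Isolating P: multiply by S⁻¹ from the left and B⁻¹ from the right, so P = S⁻¹QB⁻¹.
S has determinant 1; S⁻¹ = [[-1, 2, -2], [9, -17, 15], [-5, 9, -8]].
det B = 3; the adjugate gives B⁻¹ = [[-2/3, 8/3, 3], [1, -4, -5], [1, -5, -6]].
S⁻¹Q = [[-18, -5, -5], [0, 13, -10], [-12, 20, -23]].
P = (S⁻¹Q)B⁻¹ = [[2, -3, 1], [3, -2, -5], [5, 3, 2]].

P = [[2, -3, 1], [3, -2, -5], [5, 3, 2]]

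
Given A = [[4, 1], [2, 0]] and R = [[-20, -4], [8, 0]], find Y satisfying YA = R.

Y = [[-4, -2], [0, 4]]

Right-multiplying both sides by A⁻¹ gives Y = RA⁻¹.
det A = -2, so A⁻¹ = [[0, 1/2], [1, -2]].
Y = RA⁻¹ = [[-20, -4], [8, 0]] · [[0, 1/2], [1, -2]] = [[-4, -2], [0, 4]].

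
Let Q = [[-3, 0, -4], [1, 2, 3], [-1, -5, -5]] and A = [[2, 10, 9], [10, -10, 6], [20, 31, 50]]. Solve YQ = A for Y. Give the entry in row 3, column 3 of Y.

-5

Since Q sits to the right of Y, Y = AQ⁻¹.
det Q = -3; the adjugate gives Q⁻¹ = [[-5/3, -20/3, -8/3], [-2/3, -11/3, -5/3], [1, 5, 2]].
Y = AQ⁻¹ = [[2, 10, 9], [10, -10, 6], [20, 31, 50]] · [[-5/3, -20/3, -8/3], [-2/3, -11/3, -5/3], [1, 5, 2]] = [[-1, -5, -4], [-4, 0, 2], [-4, 3, -5]].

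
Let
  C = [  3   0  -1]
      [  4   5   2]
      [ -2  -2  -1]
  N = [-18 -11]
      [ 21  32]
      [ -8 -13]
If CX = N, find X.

X = [[-4, -2], [5, 6], [6, 5]]

Left-multiplying both sides by C⁻¹ gives X = C⁻¹N.
C has determinant -5; C⁻¹ = [[1/5, -2/5, -1], [0, 1, 2], [-2/5, -6/5, -3]].
X = C⁻¹N = [[1/5, -2/5, -1], [0, 1, 2], [-2/5, -6/5, -3]] · [[-18, -11], [21, 32], [-8, -13]] = [[-4, -2], [5, 6], [6, 5]].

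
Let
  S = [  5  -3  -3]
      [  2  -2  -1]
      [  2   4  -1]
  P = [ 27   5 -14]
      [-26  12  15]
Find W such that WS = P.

W = [[1, 6, 5], [-4, -2, -1]]

Since S sits to the right of W, W = PS⁻¹.
S has determinant -6; S⁻¹ = [[-1, 5/2, 1/2], [0, -1/6, 1/6], [-2, 13/3, 2/3]].
W = PS⁻¹ = [[27, 5, -14], [-26, 12, 15]] · [[-1, 5/2, 1/2], [0, -1/6, 1/6], [-2, 13/3, 2/3]] = [[1, 6, 5], [-4, -2, -1]].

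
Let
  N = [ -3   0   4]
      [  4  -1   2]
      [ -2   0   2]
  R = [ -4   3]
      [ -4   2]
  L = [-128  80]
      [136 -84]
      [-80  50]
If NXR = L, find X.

X = N⁻¹LR⁻¹ (apply N⁻¹ on the left and R⁻¹ on the right).
N has determinant -2; N⁻¹ = [[1, 0, -2], [6, -1, -11], [1, 0, -3/2]].
det R = 4; the adjugate gives R⁻¹ = [[1/2, -3/4], [1, -1]].
N⁻¹L = [[32, -20], [-24, 14], [-8, 5]].
X = (N⁻¹L)R⁻¹ = [[-4, -4], [2, 4], [1, 1]].

X = [[-4, -4], [2, 4], [1, 1]]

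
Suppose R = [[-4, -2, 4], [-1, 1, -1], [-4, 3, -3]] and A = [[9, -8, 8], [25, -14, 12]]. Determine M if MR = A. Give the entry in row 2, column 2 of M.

Right-multiplying both sides by R⁻¹ gives M = AR⁻¹.
R has determinant 2; R⁻¹ = [[0, 3, -1], [1/2, 14, -4], [1/2, 10, -3]].
M = AR⁻¹ = [[9, -8, 8], [25, -14, 12]] · [[0, 3, -1], [1/2, 14, -4], [1/2, 10, -3]] = [[0, -5, -1], [-1, -1, -5]].

-1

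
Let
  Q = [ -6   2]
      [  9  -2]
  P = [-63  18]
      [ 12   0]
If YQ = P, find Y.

Y = [[6, -3], [4, 4]]

Q is on the right of Y, so right-multiply by Q⁻¹: Y = PQ⁻¹.
Q has determinant -6; Q⁻¹ = [[1/3, 1/3], [3/2, 1]].
Y = PQ⁻¹ = [[-63, 18], [12, 0]] · [[1/3, 1/3], [3/2, 1]] = [[6, -3], [4, 4]].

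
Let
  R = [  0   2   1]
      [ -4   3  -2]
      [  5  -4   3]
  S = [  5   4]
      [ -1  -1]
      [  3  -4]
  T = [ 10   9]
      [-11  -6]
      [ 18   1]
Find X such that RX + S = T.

X = [[0, 4], [0, 3], [5, -1]]

RX = T − S = [[5, 5], [-10, -5], [15, 5]].
Since R multiplies X on the left, X = R⁻¹(T − S).
det R = 5; the adjugate gives R⁻¹ = [[1/5, -2, -7/5], [2/5, -1, -4/5], [1/5, 2, 8/5]].
X = R⁻¹(T − S) = [[0, 4], [0, 3], [5, -1]].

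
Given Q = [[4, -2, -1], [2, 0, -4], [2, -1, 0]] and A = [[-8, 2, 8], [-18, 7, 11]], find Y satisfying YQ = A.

Y = [[0, -2, -2], [-3, -2, -1]]

Right-multiplying both sides by Q⁻¹ gives Y = AQ⁻¹.
Q has determinant 2; Q⁻¹ = [[-2, 1/2, 4], [-4, 1, 7], [-1, 0, 2]].
Y = AQ⁻¹ = [[-8, 2, 8], [-18, 7, 11]] · [[-2, 1/2, 4], [-4, 1, 7], [-1, 0, 2]] = [[0, -2, -2], [-3, -2, -1]].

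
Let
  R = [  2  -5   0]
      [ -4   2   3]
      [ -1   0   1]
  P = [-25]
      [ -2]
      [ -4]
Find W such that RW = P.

R is on the left of W, so left-multiply by R⁻¹: W = R⁻¹P.
det R = -1; the adjugate gives R⁻¹ = [[-2, -5, 15], [-1, -2, 6], [-2, -5, 16]].
W = R⁻¹P = [[-2, -5, 15], [-1, -2, 6], [-2, -5, 16]] · [[-25], [-2], [-4]] = [[0], [5], [-4]].

W = [[0], [5], [-4]]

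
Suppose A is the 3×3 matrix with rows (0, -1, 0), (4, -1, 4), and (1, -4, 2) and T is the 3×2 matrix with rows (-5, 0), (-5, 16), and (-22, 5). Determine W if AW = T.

W = [[2, 3], [5, 0], [-2, 1]]

A is on the left of W, so left-multiply by A⁻¹: W = A⁻¹T.
A has determinant 4; A⁻¹ = [[7/2, 1/2, -1], [-1, 0, 0], [-15/4, -1/4, 1]].
W = A⁻¹T = [[7/2, 1/2, -1], [-1, 0, 0], [-15/4, -1/4, 1]] · [[-5, 0], [-5, 16], [-22, 5]] = [[2, 3], [5, 0], [-2, 1]].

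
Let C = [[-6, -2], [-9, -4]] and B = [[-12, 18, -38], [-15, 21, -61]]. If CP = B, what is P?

P = [[3, -5, 5], [-3, 6, 4]]

Left-multiplying both sides by C⁻¹ gives P = C⁻¹B.
det C = 6, so C⁻¹ = [[-2/3, 1/3], [3/2, -1]].
P = C⁻¹B = [[-2/3, 1/3], [3/2, -1]] · [[-12, 18, -38], [-15, 21, -61]] = [[3, -5, 5], [-3, 6, 4]].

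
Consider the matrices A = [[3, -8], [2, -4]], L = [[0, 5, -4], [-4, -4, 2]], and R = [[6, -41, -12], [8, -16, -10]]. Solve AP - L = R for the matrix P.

P = [[2, -4, 0], [0, 3, 2]]

AP = R + L = [[6, -36, -16], [4, -20, -8]].
Left-multiplying both sides by A⁻¹ gives P = A⁻¹(R + L).
det A = 4; the adjugate gives A⁻¹ = [[-1, 2], [-1/2, 3/4]].
P = A⁻¹(R + L) = [[2, -4, 0], [0, 3, 2]].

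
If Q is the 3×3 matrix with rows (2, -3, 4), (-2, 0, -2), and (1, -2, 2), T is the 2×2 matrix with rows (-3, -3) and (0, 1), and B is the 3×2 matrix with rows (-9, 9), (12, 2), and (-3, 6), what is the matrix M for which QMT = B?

M = [[1, 1], [1, 0], [1, 4]]

Isolating M: multiply by Q⁻¹ from the left and T⁻¹ from the right, so M = Q⁻¹BT⁻¹.
Q has determinant 2; Q⁻¹ = [[-2, -1, 3], [1, 0, -2], [2, 1/2, -3]].
det T = -3; the adjugate gives T⁻¹ = [[-1/3, -1], [0, 1]].
Q⁻¹B = [[-3, -2], [-3, -3], [-3, 1]].
M = (Q⁻¹B)T⁻¹ = [[1, 1], [1, 0], [1, 4]].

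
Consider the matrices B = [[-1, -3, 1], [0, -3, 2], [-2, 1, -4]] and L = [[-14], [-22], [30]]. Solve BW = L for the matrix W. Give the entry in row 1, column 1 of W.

B is on the left of W, so left-multiply by B⁻¹: W = B⁻¹L.
det B = -4; the adjugate gives B⁻¹ = [[-5/2, 11/4, 3/4], [1, -3/2, -1/2], [3/2, -7/4, -3/4]].
W = B⁻¹L = [[-5/2, 11/4, 3/4], [1, -3/2, -1/2], [3/2, -7/4, -3/4]] · [[-14], [-22], [30]] = [[-3], [4], [-5]].

-3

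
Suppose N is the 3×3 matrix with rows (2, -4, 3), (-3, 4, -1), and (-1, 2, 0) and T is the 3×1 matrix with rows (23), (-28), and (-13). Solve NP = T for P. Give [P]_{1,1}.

3

N is on the left of P, so left-multiply by N⁻¹: P = N⁻¹T.
det N = -6, so N⁻¹ = [[-1/3, -1, 4/3], [-1/6, -1/2, 7/6], [1/3, 0, 2/3]].
P = N⁻¹T = [[-1/3, -1, 4/3], [-1/6, -1/2, 7/6], [1/3, 0, 2/3]] · [[23], [-28], [-13]] = [[3], [-5], [-1]].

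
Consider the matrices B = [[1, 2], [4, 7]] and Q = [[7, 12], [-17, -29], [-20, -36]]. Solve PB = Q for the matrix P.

B is on the right of P, so right-multiply by B⁻¹: P = QB⁻¹.
det B = -1; the adjugate gives B⁻¹ = [[-7, 2], [4, -1]].
P = QB⁻¹ = [[7, 12], [-17, -29], [-20, -36]] · [[-7, 2], [4, -1]] = [[-1, 2], [3, -5], [-4, -4]].

P = [[-1, 2], [3, -5], [-4, -4]]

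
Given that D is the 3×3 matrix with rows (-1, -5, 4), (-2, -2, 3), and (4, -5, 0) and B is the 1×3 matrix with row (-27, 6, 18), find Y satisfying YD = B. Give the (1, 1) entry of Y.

D is on the right of Y, so right-multiply by D⁻¹: Y = BD⁻¹.
det D = -3, so D⁻¹ = [[-5, 20/3, 7/3], [-4, 16/3, 5/3], [-6, 25/3, 8/3]].
Y = BD⁻¹ = [[-27, 6, 18]] · [[-5, 20/3, 7/3], [-4, 16/3, 5/3], [-6, 25/3, 8/3]] = [[3, 2, -5]].

3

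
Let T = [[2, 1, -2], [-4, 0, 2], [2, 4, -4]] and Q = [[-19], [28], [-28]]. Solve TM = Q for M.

M = [[-4], [1], [6]]

Left-multiplying both sides by T⁻¹ gives M = T⁻¹Q.
det T = 4, so T⁻¹ = [[-2, -1, 1/2], [-3, -1, 1], [-4, -3/2, 1]].
M = T⁻¹Q = [[-2, -1, 1/2], [-3, -1, 1], [-4, -3/2, 1]] · [[-19], [28], [-28]] = [[-4], [1], [6]].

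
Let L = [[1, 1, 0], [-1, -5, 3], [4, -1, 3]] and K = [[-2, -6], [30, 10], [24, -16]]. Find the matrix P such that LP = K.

P = [[2, -2], [-4, -4], [4, -4]]

Since L multiplies P on the left, P = L⁻¹K.
det L = 3, so L⁻¹ = [[-4, -1, 1], [5, 1, -1], [7, 5/3, -4/3]].
P = L⁻¹K = [[-4, -1, 1], [5, 1, -1], [7, 5/3, -4/3]] · [[-2, -6], [30, 10], [24, -16]] = [[2, -2], [-4, -4], [4, -4]].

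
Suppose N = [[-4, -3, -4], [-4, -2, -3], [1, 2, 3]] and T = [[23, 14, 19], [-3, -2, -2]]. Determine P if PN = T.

Right-multiplying both sides by N⁻¹ gives P = TN⁻¹.
det N = -3, so N⁻¹ = [[0, -1/3, -1/3], [-3, 8/3, -4/3], [2, -5/3, 4/3]].
P = TN⁻¹ = [[23, 14, 19], [-3, -2, -2]] · [[0, -1/3, -1/3], [-3, 8/3, -4/3], [2, -5/3, 4/3]] = [[-4, -2, -1], [2, -1, 1]].

P = [[-4, -2, -1], [2, -1, 1]]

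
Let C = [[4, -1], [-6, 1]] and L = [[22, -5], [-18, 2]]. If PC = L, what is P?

P = [[4, -1], [3, 5]]

Since C sits to the right of P, P = LC⁻¹.
det C = -2; the adjugate gives C⁻¹ = [[-1/2, -1/2], [-3, -2]].
P = LC⁻¹ = [[22, -5], [-18, 2]] · [[-1/2, -1/2], [-3, -2]] = [[4, -1], [3, 5]].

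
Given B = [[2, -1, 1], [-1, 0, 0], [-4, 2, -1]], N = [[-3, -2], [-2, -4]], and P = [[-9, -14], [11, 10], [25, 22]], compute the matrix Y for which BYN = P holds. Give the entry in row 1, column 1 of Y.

Y = B⁻¹PN⁻¹ (apply B⁻¹ on the left and N⁻¹ on the right).
det B = -1; the adjugate gives B⁻¹ = [[0, -1, 0], [1, -2, 1], [2, 0, 1]].
det N = 8, so N⁻¹ = [[-1/2, 1/4], [1/4, -3/8]].
B⁻¹P = [[-11, -10], [-6, -12], [7, -6]].
Y = (B⁻¹P)N⁻¹ = [[3, 1], [0, 3], [-5, 4]].

3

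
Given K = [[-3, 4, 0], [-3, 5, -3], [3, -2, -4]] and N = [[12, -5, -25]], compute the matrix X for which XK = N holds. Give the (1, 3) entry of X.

K is on the right of X, so right-multiply by K⁻¹: X = NK⁻¹.
K has determinant -6; K⁻¹ = [[13/3, -8/3, 2], [7/2, -2, 3/2], [3/2, -1, 1/2]].
X = NK⁻¹ = [[12, -5, -25]] · [[13/3, -8/3, 2], [7/2, -2, 3/2], [3/2, -1, 1/2]] = [[-3, 3, 4]].

4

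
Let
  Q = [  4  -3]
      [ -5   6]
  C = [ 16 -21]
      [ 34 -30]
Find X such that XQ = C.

Right-multiplying both sides by Q⁻¹ gives X = CQ⁻¹.
det Q = 9, so Q⁻¹ = [[2/3, 1/3], [5/9, 4/9]].
X = CQ⁻¹ = [[16, -21], [34, -30]] · [[2/3, 1/3], [5/9, 4/9]] = [[-1, -4], [6, -2]].

X = [[-1, -4], [6, -2]]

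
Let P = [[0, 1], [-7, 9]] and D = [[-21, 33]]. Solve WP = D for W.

W = [[6, 3]]

Right-multiplying both sides by P⁻¹ gives W = DP⁻¹.
det P = 7, so P⁻¹ = [[9/7, -1/7], [1, 0]].
W = DP⁻¹ = [[-21, 33]] · [[9/7, -1/7], [1, 0]] = [[6, 3]].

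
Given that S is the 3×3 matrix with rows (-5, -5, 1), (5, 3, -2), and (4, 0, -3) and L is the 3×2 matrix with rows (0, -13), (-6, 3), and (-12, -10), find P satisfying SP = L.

P = [[-3, -1], [3, 4], [0, 2]]

Left-multiplying both sides by S⁻¹ gives P = S⁻¹L.
S has determinant -2; S⁻¹ = [[9/2, 15/2, -7/2], [-7/2, -11/2, 5/2], [6, 10, -5]].
P = S⁻¹L = [[9/2, 15/2, -7/2], [-7/2, -11/2, 5/2], [6, 10, -5]] · [[0, -13], [-6, 3], [-12, -10]] = [[-3, -1], [3, 4], [0, 2]].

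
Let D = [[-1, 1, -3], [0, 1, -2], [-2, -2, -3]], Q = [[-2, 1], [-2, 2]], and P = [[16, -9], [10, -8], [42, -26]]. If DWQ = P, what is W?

W = [[3, -5], [2, 3], [2, 3]]

Left-multiply by D⁻¹ and right-multiply by Q⁻¹: W = D⁻¹PQ⁻¹.
det D = 5; the adjugate gives D⁻¹ = [[-7/5, 9/5, 1/5], [4/5, -3/5, -2/5], [2/5, -4/5, -1/5]].
Q has determinant -2; Q⁻¹ = [[-1, 1/2], [-1, 1]].
D⁻¹P = [[4, -7], [-10, 8], [-10, 8]].
W = (D⁻¹P)Q⁻¹ = [[3, -5], [2, 3], [2, 3]].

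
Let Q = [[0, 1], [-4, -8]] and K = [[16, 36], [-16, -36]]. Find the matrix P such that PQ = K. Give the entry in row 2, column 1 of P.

Since Q sits to the right of P, P = KQ⁻¹.
det Q = 4, so Q⁻¹ = [[-2, -1/4], [1, 0]].
P = KQ⁻¹ = [[16, 36], [-16, -36]] · [[-2, -1/4], [1, 0]] = [[4, -4], [-4, 4]].

-4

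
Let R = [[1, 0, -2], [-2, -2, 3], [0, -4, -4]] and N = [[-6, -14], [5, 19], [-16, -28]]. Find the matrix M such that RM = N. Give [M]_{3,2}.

Left-multiplying both sides by R⁻¹ gives M = R⁻¹N.
R has determinant 4; R⁻¹ = [[5, 2, -1], [-2, -1, 1/4], [2, 1, -1/2]].
M = R⁻¹N = [[5, 2, -1], [-2, -1, 1/4], [2, 1, -1/2]] · [[-6, -14], [5, 19], [-16, -28]] = [[-4, -4], [3, 2], [1, 5]].

5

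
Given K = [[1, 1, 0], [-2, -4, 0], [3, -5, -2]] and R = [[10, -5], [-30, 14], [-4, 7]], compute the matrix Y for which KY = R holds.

Y = [[5, -3], [5, -2], [-3, -3]]

Since K multiplies Y on the left, Y = K⁻¹R.
det K = 4; the adjugate gives K⁻¹ = [[2, 1/2, 0], [-1, -1/2, 0], [11/2, 2, -1/2]].
Y = K⁻¹R = [[2, 1/2, 0], [-1, -1/2, 0], [11/2, 2, -1/2]] · [[10, -5], [-30, 14], [-4, 7]] = [[5, -3], [5, -2], [-3, -3]].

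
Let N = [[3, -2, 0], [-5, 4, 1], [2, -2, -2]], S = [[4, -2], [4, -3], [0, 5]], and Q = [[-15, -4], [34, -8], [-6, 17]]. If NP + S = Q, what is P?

P = [[-3, -4], [5, -5], [-5, -5]]

NP = Q − S = [[-19, -2], [30, -5], [-6, 12]].
N is on the left of P, so left-multiply by N⁻¹: P = N⁻¹(Q − S).
det N = -2, so N⁻¹ = [[3, 2, 1], [4, 3, 3/2], [-1, -1, -1]].
P = N⁻¹(Q − S) = [[-3, -4], [5, -5], [-5, -5]].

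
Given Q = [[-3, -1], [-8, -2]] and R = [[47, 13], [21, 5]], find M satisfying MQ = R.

Q is on the right of M, so right-multiply by Q⁻¹: M = RQ⁻¹.
det Q = -2, so Q⁻¹ = [[1, -1/2], [-4, 3/2]].
M = RQ⁻¹ = [[47, 13], [21, 5]] · [[1, -1/2], [-4, 3/2]] = [[-5, -4], [1, -3]].

M = [[-5, -4], [1, -3]]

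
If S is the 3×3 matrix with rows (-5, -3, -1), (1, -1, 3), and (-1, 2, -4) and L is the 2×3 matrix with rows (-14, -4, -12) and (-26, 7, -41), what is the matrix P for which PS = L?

S is on the right of P, so right-multiply by S⁻¹: P = LS⁻¹.
det S = 6, so S⁻¹ = [[-1/3, -7/3, -5/3], [1/6, 19/6, 7/3], [1/6, 13/6, 4/3]].
P = LS⁻¹ = [[-14, -4, -12], [-26, 7, -41]] · [[-1/3, -7/3, -5/3], [1/6, 19/6, 7/3], [1/6, 13/6, 4/3]] = [[2, -6, -2], [3, -6, 5]].

P = [[2, -6, -2], [3, -6, 5]]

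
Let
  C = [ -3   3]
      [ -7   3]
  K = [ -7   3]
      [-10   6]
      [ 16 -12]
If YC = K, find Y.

Since C sits to the right of Y, Y = KC⁻¹.
det C = 12, so C⁻¹ = [[1/4, -1/4], [7/12, -1/4]].
Y = KC⁻¹ = [[-7, 3], [-10, 6], [16, -12]] · [[1/4, -1/4], [7/12, -1/4]] = [[0, 1], [1, 1], [-3, -1]].

Y = [[0, 1], [1, 1], [-3, -1]]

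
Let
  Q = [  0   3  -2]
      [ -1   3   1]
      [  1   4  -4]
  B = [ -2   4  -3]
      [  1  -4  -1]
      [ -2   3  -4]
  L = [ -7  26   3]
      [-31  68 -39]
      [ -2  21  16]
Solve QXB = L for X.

X = [[0, 0, 3], [4, -1, 0], [2, 0, 3]]

Left-multiply by Q⁻¹ and right-multiply by B⁻¹: X = Q⁻¹LB⁻¹.
det Q = 5; the adjugate gives Q⁻¹ = [[-16/5, 4/5, 9/5], [-3/5, 2/5, 2/5], [-7/5, 3/5, 3/5]].
B has determinant 1; B⁻¹ = [[19, 7, -16], [6, 2, -5], [-5, -2, 4]].
Q⁻¹L = [[-6, 9, -12], [-9, 20, -11], [-10, 17, -18]].
X = (Q⁻¹L)B⁻¹ = [[0, 0, 3], [4, -1, 0], [2, 0, 3]].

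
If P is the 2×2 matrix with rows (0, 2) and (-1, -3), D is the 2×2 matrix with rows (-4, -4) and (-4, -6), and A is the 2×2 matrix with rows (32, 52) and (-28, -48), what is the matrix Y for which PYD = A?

Isolating Y: multiply by P⁻¹ from the left and D⁻¹ from the right, so Y = P⁻¹AD⁻¹.
det P = 2, so P⁻¹ = [[-3/2, -1], [1/2, 0]].
D has determinant 8; D⁻¹ = [[-3/4, 1/2], [1/2, -1/2]].
P⁻¹A = [[-20, -30], [16, 26]].
Y = (P⁻¹A)D⁻¹ = [[0, 5], [1, -5]].

Y = [[0, 5], [1, -5]]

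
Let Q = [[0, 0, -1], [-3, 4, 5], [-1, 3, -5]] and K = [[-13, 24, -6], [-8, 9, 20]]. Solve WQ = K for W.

Q is on the right of W, so right-multiply by Q⁻¹: W = KQ⁻¹.
Q has determinant 5; Q⁻¹ = [[-7, -3/5, 4/5], [-4, -1/5, 3/5], [-1, 0, 0]].
W = KQ⁻¹ = [[-13, 24, -6], [-8, 9, 20]] · [[-7, -3/5, 4/5], [-4, -1/5, 3/5], [-1, 0, 0]] = [[1, 3, 4], [0, 3, -1]].

W = [[1, 3, 4], [0, 3, -1]]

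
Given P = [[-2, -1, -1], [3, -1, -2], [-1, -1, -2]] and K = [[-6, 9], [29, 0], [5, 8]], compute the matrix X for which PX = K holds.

X = [[6, -2], [-1, -4], [-5, -1]]

Left-multiplying both sides by P⁻¹ gives X = P⁻¹K.
det P = -4; the adjugate gives P⁻¹ = [[0, 1/4, -1/4], [-2, -3/4, 7/4], [1, 1/4, -5/4]].
X = P⁻¹K = [[0, 1/4, -1/4], [-2, -3/4, 7/4], [1, 1/4, -5/4]] · [[-6, 9], [29, 0], [5, 8]] = [[6, -2], [-1, -4], [-5, -1]].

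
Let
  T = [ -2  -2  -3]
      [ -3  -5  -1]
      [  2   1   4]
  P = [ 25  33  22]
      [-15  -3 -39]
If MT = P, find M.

M = [[-3, -5, 2], [6, -3, -6]]

T is on the right of M, so right-multiply by T⁻¹: M = PT⁻¹.
det T = -3; the adjugate gives T⁻¹ = [[19/3, -5/3, 13/3], [-10/3, 2/3, -7/3], [-7/3, 2/3, -4/3]].
M = PT⁻¹ = [[25, 33, 22], [-15, -3, -39]] · [[19/3, -5/3, 13/3], [-10/3, 2/3, -7/3], [-7/3, 2/3, -4/3]] = [[-3, -5, 2], [6, -3, -6]].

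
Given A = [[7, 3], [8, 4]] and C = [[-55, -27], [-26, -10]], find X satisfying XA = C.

X = [[-1, -6], [-6, 2]]

Right-multiplying both sides by A⁻¹ gives X = CA⁻¹.
det A = 4, so A⁻¹ = [[1, -3/4], [-2, 7/4]].
X = CA⁻¹ = [[-55, -27], [-26, -10]] · [[1, -3/4], [-2, 7/4]] = [[-1, -6], [-6, 2]].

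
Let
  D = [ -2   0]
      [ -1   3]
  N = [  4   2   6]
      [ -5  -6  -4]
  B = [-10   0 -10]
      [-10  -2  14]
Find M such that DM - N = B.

M = [[3, -1, 2], [-4, -3, 4]]

DM = B + N = [[-6, 2, -4], [-15, -8, 10]].
D is on the left of M, so left-multiply by D⁻¹: M = D⁻¹(B + N).
D has determinant -6; D⁻¹ = [[-1/2, 0], [-1/6, 1/3]].
M = D⁻¹(B + N) = [[3, -1, 2], [-4, -3, 4]].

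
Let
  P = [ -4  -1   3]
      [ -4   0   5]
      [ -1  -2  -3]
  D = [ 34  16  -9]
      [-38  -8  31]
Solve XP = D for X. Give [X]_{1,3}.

-6

P is on the right of X, so right-multiply by P⁻¹: X = DP⁻¹.
P has determinant 1; P⁻¹ = [[10, -9, -5], [-17, 15, 8], [8, -7, -4]].
X = DP⁻¹ = [[34, 16, -9], [-38, -8, 31]] · [[10, -9, -5], [-17, 15, 8], [8, -7, -4]] = [[-4, -3, -6], [4, 5, 2]].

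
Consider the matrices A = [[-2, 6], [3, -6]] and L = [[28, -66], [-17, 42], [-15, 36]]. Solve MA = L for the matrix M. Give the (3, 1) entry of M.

3

Right-multiplying both sides by A⁻¹ gives M = LA⁻¹.
A has determinant -6; A⁻¹ = [[1, 1], [1/2, 1/3]].
M = LA⁻¹ = [[28, -66], [-17, 42], [-15, 36]] · [[1, 1], [1/2, 1/3]] = [[-5, 6], [4, -3], [3, -3]].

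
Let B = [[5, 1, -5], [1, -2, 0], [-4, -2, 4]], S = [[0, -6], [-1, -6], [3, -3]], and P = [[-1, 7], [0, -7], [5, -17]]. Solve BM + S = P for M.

BM = P − S = [[-1, 13], [1, -1], [2, -14]].
Left-multiplying both sides by B⁻¹ gives M = B⁻¹(P − S).
det B = 6; the adjugate gives B⁻¹ = [[-4/3, 1, -5/3], [-2/3, 0, -5/6], [-5/3, 1, -11/6]].
M = B⁻¹(P − S) = [[-1, 5], [-1, 3], [-1, 3]].

M = [[-1, 5], [-1, 3], [-1, 3]]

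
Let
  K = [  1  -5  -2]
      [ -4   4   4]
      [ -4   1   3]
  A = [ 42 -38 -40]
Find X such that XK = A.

X = [[2, -6, -4]]

Right-multiplying both sides by K⁻¹ gives X = AK⁻¹.
K has determinant 4; K⁻¹ = [[2, 13/4, -3], [-1, -5/4, 1], [3, 19/4, -4]].
X = AK⁻¹ = [[42, -38, -40]] · [[2, 13/4, -3], [-1, -5/4, 1], [3, 19/4, -4]] = [[2, -6, -4]].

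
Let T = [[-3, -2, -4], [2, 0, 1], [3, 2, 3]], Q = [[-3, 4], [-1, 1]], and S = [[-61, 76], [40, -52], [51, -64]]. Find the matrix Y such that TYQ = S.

Isolating Y: multiply by T⁻¹ from the left and Q⁻¹ from the right, so Y = T⁻¹SQ⁻¹.
T has determinant -4; T⁻¹ = [[1/2, 1/2, 1/2], [3/4, -3/4, 5/4], [-1, 0, -1]].
det Q = 1; the adjugate gives Q⁻¹ = [[1, -4], [1, -3]].
T⁻¹S = [[15, -20], [-12, 16], [10, -12]].
Y = (T⁻¹S)Q⁻¹ = [[-5, 0], [4, 0], [-2, -4]].

Y = [[-5, 0], [4, 0], [-2, -4]]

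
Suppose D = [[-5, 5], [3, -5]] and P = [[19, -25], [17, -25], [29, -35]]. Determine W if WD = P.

W = [[-2, 3], [-1, 4], [-4, 3]]

Since D sits to the right of W, W = PD⁻¹.
det D = 10; the adjugate gives D⁻¹ = [[-1/2, -1/2], [-3/10, -1/2]].
W = PD⁻¹ = [[19, -25], [17, -25], [29, -35]] · [[-1/2, -1/2], [-3/10, -1/2]] = [[-2, 3], [-1, 4], [-4, 3]].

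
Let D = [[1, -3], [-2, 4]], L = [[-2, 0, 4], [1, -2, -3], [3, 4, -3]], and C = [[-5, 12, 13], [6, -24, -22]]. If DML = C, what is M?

Isolating M: multiply by D⁻¹ from the left and L⁻¹ from the right, so M = D⁻¹CL⁻¹.
det D = -2; the adjugate gives D⁻¹ = [[-2, -3/2], [-1, -1/2]].
det L = 4; the adjugate gives L⁻¹ = [[9/2, 4, 2], [-3/2, -3/2, -1/2], [5/2, 2, 1]].
D⁻¹C = [[1, 12, 7], [2, 0, -2]].
M = (D⁻¹C)L⁻¹ = [[4, 0, 3], [4, 4, 2]].

M = [[4, 0, 3], [4, 4, 2]]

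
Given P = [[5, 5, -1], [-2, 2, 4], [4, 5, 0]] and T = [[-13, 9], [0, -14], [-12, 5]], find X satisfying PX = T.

X = [[2, 0], [-4, 1], [3, -4]]

Left-multiplying both sides by P⁻¹ gives X = P⁻¹T.
P has determinant -2; P⁻¹ = [[10, 5/2, -11], [-8, -2, 9], [9, 5/2, -10]].
X = P⁻¹T = [[10, 5/2, -11], [-8, -2, 9], [9, 5/2, -10]] · [[-13, 9], [0, -14], [-12, 5]] = [[2, 0], [-4, 1], [3, -4]].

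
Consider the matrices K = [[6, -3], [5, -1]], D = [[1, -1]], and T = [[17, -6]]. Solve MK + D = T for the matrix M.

MK = T − D = [[16, -5]].
K is on the right of M, so right-multiply by K⁻¹: M = (T − D)K⁻¹.
det K = 9; the adjugate gives K⁻¹ = [[-1/9, 1/3], [-5/9, 2/3]].
M = (T − D)K⁻¹ = [[1, 2]].

M = [[1, 2]]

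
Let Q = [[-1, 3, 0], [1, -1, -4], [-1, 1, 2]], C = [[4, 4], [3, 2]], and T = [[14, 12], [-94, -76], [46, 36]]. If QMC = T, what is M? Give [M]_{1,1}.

M = Q⁻¹TC⁻¹ (apply Q⁻¹ on the left and C⁻¹ on the right).
Q has determinant 4; Q⁻¹ = [[1/2, -3/2, -3], [1/2, -1/2, -1], [0, -1/2, -1/2]].
C has determinant -4; C⁻¹ = [[-1/2, 1], [3/4, -1]].
Q⁻¹T = [[10, 12], [8, 8], [24, 20]].
M = (Q⁻¹T)C⁻¹ = [[4, -2], [2, 0], [3, 4]].

4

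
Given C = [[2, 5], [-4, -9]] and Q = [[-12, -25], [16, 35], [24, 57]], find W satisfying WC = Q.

C is on the right of W, so right-multiply by C⁻¹: W = QC⁻¹.
det C = 2, so C⁻¹ = [[-9/2, -5/2], [2, 1]].
W = QC⁻¹ = [[-12, -25], [16, 35], [24, 57]] · [[-9/2, -5/2], [2, 1]] = [[4, 5], [-2, -5], [6, -3]].

W = [[4, 5], [-2, -5], [6, -3]]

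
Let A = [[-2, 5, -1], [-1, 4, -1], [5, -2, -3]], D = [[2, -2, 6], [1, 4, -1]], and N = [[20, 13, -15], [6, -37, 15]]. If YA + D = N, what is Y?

Y = [[1, 5, 5], [-5, -5, -2]]

YA = N − D = [[18, 15, -21], [5, -41, 16]].
Right-multiplying both sides by A⁻¹ gives Y = (N − D)A⁻¹.
A has determinant 6; A⁻¹ = [[-7/3, 17/6, -1/6], [-4/3, 11/6, -1/6], [-3, 7/2, -1/2]].
Y = (N − D)A⁻¹ = [[1, 5, 5], [-5, -5, -2]].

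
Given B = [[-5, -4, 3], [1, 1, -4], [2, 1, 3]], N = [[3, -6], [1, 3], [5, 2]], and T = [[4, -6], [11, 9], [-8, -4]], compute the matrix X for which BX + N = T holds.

X = [[-2, 2], [0, -4], [-3, -2]]

BX = T − N = [[1, 0], [10, 6], [-13, -6]].
Left-multiplying both sides by B⁻¹ gives X = B⁻¹(T − N).
det B = 6; the adjugate gives B⁻¹ = [[7/6, 5/2, 13/6], [-11/6, -7/2, -17/6], [-1/6, -1/2, -1/6]].
X = B⁻¹(T − N) = [[-2, 2], [0, -4], [-3, -2]].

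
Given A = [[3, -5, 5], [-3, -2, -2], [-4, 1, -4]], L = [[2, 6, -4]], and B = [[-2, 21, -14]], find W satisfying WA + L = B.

W = [[-2, -2, 1]]

WA = B − L = [[-4, 15, -10]].
Since A sits to the right of W, W = (B − L)A⁻¹.
det A = -5, so A⁻¹ = [[-2, 3, -4], [4/5, -8/5, 9/5], [11/5, -17/5, 21/5]].
W = (B − L)A⁻¹ = [[-2, -2, 1]].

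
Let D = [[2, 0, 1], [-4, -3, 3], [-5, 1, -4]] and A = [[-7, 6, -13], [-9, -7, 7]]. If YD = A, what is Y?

Y = [[2, -1, 3], [-3, 2, -1]]

D is on the right of Y, so right-multiply by D⁻¹: Y = AD⁻¹.
det D = -1, so D⁻¹ = [[-9, -1, -3], [31, 3, 10], [19, 2, 6]].
Y = AD⁻¹ = [[-7, 6, -13], [-9, -7, 7]] · [[-9, -1, -3], [31, 3, 10], [19, 2, 6]] = [[2, -1, 3], [-3, 2, -1]].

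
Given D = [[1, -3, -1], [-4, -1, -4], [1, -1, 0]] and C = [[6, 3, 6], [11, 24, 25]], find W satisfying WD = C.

Since D sits to the right of W, W = CD⁻¹.
det D = 3, so D⁻¹ = [[-4/3, 1/3, 11/3], [-4/3, 1/3, 8/3], [5/3, -2/3, -13/3]].
W = CD⁻¹ = [[6, 3, 6], [11, 24, 25]] · [[-4/3, 1/3, 11/3], [-4/3, 1/3, 8/3], [5/3, -2/3, -13/3]] = [[-2, -1, 4], [-5, -5, -4]].

W = [[-2, -1, 4], [-5, -5, -4]]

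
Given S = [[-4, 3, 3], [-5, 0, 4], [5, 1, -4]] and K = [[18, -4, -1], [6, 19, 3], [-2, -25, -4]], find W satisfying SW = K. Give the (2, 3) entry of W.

Left-multiplying both sides by S⁻¹ gives W = S⁻¹K.
det S = 1; the adjugate gives S⁻¹ = [[-4, 15, 12], [0, 1, 1], [-5, 19, 15]].
W = S⁻¹K = [[-4, 15, 12], [0, 1, 1], [-5, 19, 15]] · [[18, -4, -1], [6, 19, 3], [-2, -25, -4]] = [[-6, 1, 1], [4, -6, -1], [-6, 6, 2]].

-1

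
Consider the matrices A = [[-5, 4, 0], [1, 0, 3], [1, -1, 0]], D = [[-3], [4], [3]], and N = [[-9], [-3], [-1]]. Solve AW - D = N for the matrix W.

AW = N + D = [[-12], [1], [2]].
Since A multiplies W on the left, W = A⁻¹(N + D).
det A = -3; the adjugate gives A⁻¹ = [[-1, 0, -4], [-1, 0, -5], [1/3, 1/3, 4/3]].
W = A⁻¹(N + D) = [[4], [2], [-1]].

W = [[4], [2], [-1]]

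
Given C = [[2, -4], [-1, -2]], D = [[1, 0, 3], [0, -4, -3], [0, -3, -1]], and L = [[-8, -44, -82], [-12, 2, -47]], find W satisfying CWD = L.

W = C⁻¹LD⁻¹ (apply C⁻¹ on the left and D⁻¹ on the right).
C has determinant -8; C⁻¹ = [[1/4, -1/2], [-1/8, -1/4]].
D has determinant -5; D⁻¹ = [[1, 9/5, -12/5], [0, 1/5, -3/5], [0, -3/5, 4/5]].
C⁻¹L = [[4, -12, 3], [4, 5, 22]].
W = (C⁻¹L)D⁻¹ = [[4, 3, 0], [4, -5, 5]].

W = [[4, 3, 0], [4, -5, 5]]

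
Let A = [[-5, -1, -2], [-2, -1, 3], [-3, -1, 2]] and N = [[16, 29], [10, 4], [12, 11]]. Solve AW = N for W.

Left-multiplying both sides by A⁻¹ gives W = A⁻¹N.
A has determinant 2; A⁻¹ = [[1/2, 2, -5/2], [-5/2, -8, 19/2], [-1/2, -1, 3/2]].
W = A⁻¹N = [[1/2, 2, -5/2], [-5/2, -8, 19/2], [-1/2, -1, 3/2]] · [[16, 29], [10, 4], [12, 11]] = [[-2, -5], [-6, 0], [0, -2]].

W = [[-2, -5], [-6, 0], [0, -2]]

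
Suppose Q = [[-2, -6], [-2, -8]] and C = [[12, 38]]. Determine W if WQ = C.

W = [[-5, -1]]

Q is on the right of W, so right-multiply by Q⁻¹: W = CQ⁻¹.
det Q = 4; the adjugate gives Q⁻¹ = [[-2, 3/2], [1/2, -1/2]].
W = CQ⁻¹ = [[12, 38]] · [[-2, 3/2], [1/2, -1/2]] = [[-5, -1]].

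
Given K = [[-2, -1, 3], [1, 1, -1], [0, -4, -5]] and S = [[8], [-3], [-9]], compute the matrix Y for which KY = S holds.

Y = [[-3], [1], [1]]

Left-multiplying both sides by K⁻¹ gives Y = K⁻¹S.
det K = 1, so K⁻¹ = [[-9, -17, -2], [5, 10, 1], [-4, -8, -1]].
Y = K⁻¹S = [[-9, -17, -2], [5, 10, 1], [-4, -8, -1]] · [[8], [-3], [-9]] = [[-3], [1], [1]].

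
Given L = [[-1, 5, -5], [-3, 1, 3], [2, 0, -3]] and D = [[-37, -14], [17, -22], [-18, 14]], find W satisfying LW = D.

Left-multiplying both sides by L⁻¹ gives W = L⁻¹D.
det L = -2; the adjugate gives L⁻¹ = [[3/2, -15/2, -10], [3/2, -13/2, -9], [1, -5, -7]].
W = L⁻¹D = [[3/2, -15/2, -10], [3/2, -13/2, -9], [1, -5, -7]] · [[-37, -14], [17, -22], [-18, 14]] = [[-3, 4], [-4, -4], [4, -2]].

W = [[-3, 4], [-4, -4], [4, -2]]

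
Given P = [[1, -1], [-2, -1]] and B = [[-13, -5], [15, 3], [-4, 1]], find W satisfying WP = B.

W = [[-1, 6], [3, -6], [-2, 1]]

Right-multiplying both sides by P⁻¹ gives W = BP⁻¹.
det P = -3; the adjugate gives P⁻¹ = [[1/3, -1/3], [-2/3, -1/3]].
W = BP⁻¹ = [[-13, -5], [15, 3], [-4, 1]] · [[1/3, -1/3], [-2/3, -1/3]] = [[-1, 6], [3, -6], [-2, 1]].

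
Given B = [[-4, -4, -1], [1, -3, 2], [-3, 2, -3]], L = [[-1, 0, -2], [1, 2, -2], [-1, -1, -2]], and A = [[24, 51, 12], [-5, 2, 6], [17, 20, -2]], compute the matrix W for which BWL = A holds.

Isolating W: multiply by B⁻¹ from the left and L⁻¹ from the right, so W = B⁻¹AL⁻¹.
det B = -1, so B⁻¹ = [[-5, 14, 11], [3, -9, -7], [7, -20, -16]].
det L = 4; the adjugate gives L⁻¹ = [[-3/2, 1/2, 1], [1, 0, -1], [1/4, -1/4, -1/2]].
B⁻¹A = [[-3, -7, 2], [-2, -5, -4], [-4, -3, -4]].
W = (B⁻¹A)L⁻¹ = [[-2, -2, 3], [-3, 0, 5], [2, -1, 1]].

W = [[-2, -2, 3], [-3, 0, 5], [2, -1, 1]]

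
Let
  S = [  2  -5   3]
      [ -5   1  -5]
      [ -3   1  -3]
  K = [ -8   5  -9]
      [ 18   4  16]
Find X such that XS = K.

S is on the right of X, so right-multiply by S⁻¹: X = KS⁻¹.
det S = -2; the adjugate gives S⁻¹ = [[-1, 6, -11], [0, -3/2, 5/2], [1, -13/2, 23/2]].
X = KS⁻¹ = [[-8, 5, -9], [18, 4, 16]] · [[-1, 6, -11], [0, -3/2, 5/2], [1, -13/2, 23/2]] = [[-1, 3, -3], [-2, -2, -4]].

X = [[-1, 3, -3], [-2, -2, -4]]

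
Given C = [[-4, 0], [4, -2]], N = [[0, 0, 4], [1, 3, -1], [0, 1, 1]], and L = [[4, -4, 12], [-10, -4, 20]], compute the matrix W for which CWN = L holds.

Isolating W: multiply by C⁻¹ from the left and N⁻¹ from the right, so W = C⁻¹LN⁻¹.
det C = 8, so C⁻¹ = [[-1/4, 0], [-1/2, -1/2]].
det N = 4; the adjugate gives N⁻¹ = [[1, 1, -3], [-1/4, 0, 1], [1/4, 0, 0]].
C⁻¹L = [[-1, 1, -3], [3, 4, -16]].
W = (C⁻¹L)N⁻¹ = [[-2, -1, 4], [-2, 3, -5]].

W = [[-2, -1, 4], [-2, 3, -5]]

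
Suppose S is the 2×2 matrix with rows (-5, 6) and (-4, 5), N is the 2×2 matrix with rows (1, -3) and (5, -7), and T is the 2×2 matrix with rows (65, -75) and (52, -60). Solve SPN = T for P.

P = [[2, -3], [0, 0]]

Isolating P: multiply by S⁻¹ from the left and N⁻¹ from the right, so P = S⁻¹TN⁻¹.
det S = -1, so S⁻¹ = [[-5, 6], [-4, 5]].
N has determinant 8; N⁻¹ = [[-7/8, 3/8], [-5/8, 1/8]].
S⁻¹T = [[-13, 15], [0, 0]].
P = (S⁻¹T)N⁻¹ = [[2, -3], [0, 0]].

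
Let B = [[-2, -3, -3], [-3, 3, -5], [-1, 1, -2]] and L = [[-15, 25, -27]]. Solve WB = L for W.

W = [[-2, 5, 4]]

Since B sits to the right of W, W = LB⁻¹.
det B = 5; the adjugate gives B⁻¹ = [[-1/5, -9/5, 24/5], [-1/5, 1/5, -1/5], [0, 1, -3]].
W = LB⁻¹ = [[-15, 25, -27]] · [[-1/5, -9/5, 24/5], [-1/5, 1/5, -1/5], [0, 1, -3]] = [[-2, 5, 4]].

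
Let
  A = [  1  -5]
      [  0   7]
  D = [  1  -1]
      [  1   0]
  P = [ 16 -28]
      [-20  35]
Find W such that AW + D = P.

AW = P − D = [[15, -27], [-21, 35]].
Since A multiplies W on the left, W = A⁻¹(P − D).
det A = 7; the adjugate gives A⁻¹ = [[1, 5/7], [0, 1/7]].
W = A⁻¹(P − D) = [[0, -2], [-3, 5]].

W = [[0, -2], [-3, 5]]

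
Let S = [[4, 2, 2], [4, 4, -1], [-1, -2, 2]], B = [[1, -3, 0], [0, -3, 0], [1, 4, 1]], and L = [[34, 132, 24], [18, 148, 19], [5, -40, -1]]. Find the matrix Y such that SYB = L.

Y = [[4, -4, 1], [-4, -2, 5], [1, -1, 5]]

Isolating Y: multiply by S⁻¹ from the left and B⁻¹ from the right, so Y = S⁻¹LB⁻¹.
S has determinant 2; S⁻¹ = [[3, -4, -5], [-7/2, 5, 6], [-2, 3, 4]].
det B = -3; the adjugate gives B⁻¹ = [[1, -1, 0], [0, -1/3, 0], [-1, 7/3, 1]].
S⁻¹L = [[5, 4, 1], [1, 38, 5], [6, 20, 5]].
Y = (S⁻¹L)B⁻¹ = [[4, -4, 1], [-4, -2, 5], [1, -1, 5]].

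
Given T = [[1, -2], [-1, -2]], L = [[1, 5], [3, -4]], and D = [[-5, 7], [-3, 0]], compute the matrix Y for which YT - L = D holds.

Y = [[-5, -1], [1, 1]]

YT = D + L = [[-4, 12], [0, -4]].
Since T sits to the right of Y, Y = (D + L)T⁻¹.
det T = -4; the adjugate gives T⁻¹ = [[1/2, -1/2], [-1/4, -1/4]].
Y = (D + L)T⁻¹ = [[-5, -1], [1, 1]].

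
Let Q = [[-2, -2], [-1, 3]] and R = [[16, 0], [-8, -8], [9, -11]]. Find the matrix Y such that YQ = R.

Y = [[-6, -4], [4, 0], [-2, -5]]

Right-multiplying both sides by Q⁻¹ gives Y = RQ⁻¹.
Q has determinant -8; Q⁻¹ = [[-3/8, -1/4], [-1/8, 1/4]].
Y = RQ⁻¹ = [[16, 0], [-8, -8], [9, -11]] · [[-3/8, -1/4], [-1/8, 1/4]] = [[-6, -4], [4, 0], [-2, -5]].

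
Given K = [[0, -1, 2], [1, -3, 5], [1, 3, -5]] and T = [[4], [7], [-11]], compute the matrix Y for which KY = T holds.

Y = [[-2], [2], [3]]

Since K multiplies Y on the left, Y = K⁻¹T.
det K = 2; the adjugate gives K⁻¹ = [[0, 1/2, 1/2], [5, -1, 1], [3, -1/2, 1/2]].
Y = K⁻¹T = [[0, 1/2, 1/2], [5, -1, 1], [3, -1/2, 1/2]] · [[4], [7], [-11]] = [[-2], [2], [3]].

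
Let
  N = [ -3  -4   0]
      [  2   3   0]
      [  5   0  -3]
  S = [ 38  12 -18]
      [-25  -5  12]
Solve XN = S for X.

X = [[0, 4, 6], [5, 5, -4]]

Right-multiplying both sides by N⁻¹ gives X = SN⁻¹.
det N = 3; the adjugate gives N⁻¹ = [[-3, -4, 0], [2, 3, 0], [-5, -20/3, -1/3]].
X = SN⁻¹ = [[38, 12, -18], [-25, -5, 12]] · [[-3, -4, 0], [2, 3, 0], [-5, -20/3, -1/3]] = [[0, 4, 6], [5, 5, -4]].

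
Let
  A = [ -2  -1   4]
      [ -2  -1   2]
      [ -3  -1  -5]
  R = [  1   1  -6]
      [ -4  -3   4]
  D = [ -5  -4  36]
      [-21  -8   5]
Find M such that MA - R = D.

MA = D + R = [[-4, -3, 30], [-25, -11, 9]].
Since A sits to the right of M, M = (D + R)A⁻¹.
A has determinant -2; A⁻¹ = [[-7/2, 9/2, -1], [8, -11, 2], [1/2, -1/2, 0]].
M = (D + R)A⁻¹ = [[5, 0, -2], [4, 4, 3]].

M = [[5, 0, -2], [4, 4, 3]]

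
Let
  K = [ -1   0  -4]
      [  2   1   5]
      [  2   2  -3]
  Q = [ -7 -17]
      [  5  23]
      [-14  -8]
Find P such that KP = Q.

Since K multiplies P on the left, P = K⁻¹Q.
det K = 5, so K⁻¹ = [[-13/5, -8/5, 4/5], [16/5, 11/5, -3/5], [2/5, 2/5, -1/5]].
P = K⁻¹Q = [[-13/5, -8/5, 4/5], [16/5, 11/5, -3/5], [2/5, 2/5, -1/5]] · [[-7, -17], [5, 23], [-14, -8]] = [[-1, 1], [-3, 1], [2, 4]].

P = [[-1, 1], [-3, 1], [2, 4]]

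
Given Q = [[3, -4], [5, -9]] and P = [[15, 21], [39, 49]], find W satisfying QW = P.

W = [[-3, -1], [-6, -6]]

Q is on the left of W, so left-multiply by Q⁻¹: W = Q⁻¹P.
det Q = -7, so Q⁻¹ = [[9/7, -4/7], [5/7, -3/7]].
W = Q⁻¹P = [[9/7, -4/7], [5/7, -3/7]] · [[15, 21], [39, 49]] = [[-3, -1], [-6, -6]].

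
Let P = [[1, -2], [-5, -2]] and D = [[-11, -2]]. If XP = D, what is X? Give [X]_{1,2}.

P is on the right of X, so right-multiply by P⁻¹: X = DP⁻¹.
det P = -12, so P⁻¹ = [[1/6, -1/6], [-5/12, -1/12]].
X = DP⁻¹ = [[-11, -2]] · [[1/6, -1/6], [-5/12, -1/12]] = [[-1, 2]].

2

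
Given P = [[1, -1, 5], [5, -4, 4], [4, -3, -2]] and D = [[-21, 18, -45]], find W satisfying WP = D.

Right-multiplying both sides by P⁻¹ gives W = DP⁻¹.
P has determinant -1; P⁻¹ = [[-20, 17, -16], [-26, 22, -21], [-1, 1, -1]].
W = DP⁻¹ = [[-21, 18, -45]] · [[-20, 17, -16], [-26, 22, -21], [-1, 1, -1]] = [[-3, -6, 3]].

W = [[-3, -6, 3]]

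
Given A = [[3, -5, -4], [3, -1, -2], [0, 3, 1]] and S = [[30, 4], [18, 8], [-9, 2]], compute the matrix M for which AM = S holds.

M = [[5, 4], [-3, 0], [0, 2]]

Since A multiplies M on the left, M = A⁻¹S.
det A = -6; the adjugate gives A⁻¹ = [[-5/6, 7/6, -1], [1/2, -1/2, 1], [-3/2, 3/2, -2]].
M = A⁻¹S = [[-5/6, 7/6, -1], [1/2, -1/2, 1], [-3/2, 3/2, -2]] · [[30, 4], [18, 8], [-9, 2]] = [[5, 4], [-3, 0], [0, 2]].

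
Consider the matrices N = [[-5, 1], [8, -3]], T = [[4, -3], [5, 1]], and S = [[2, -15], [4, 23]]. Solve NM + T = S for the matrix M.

M = [[1, 2], [3, -2]]

NM = S − T = [[-2, -12], [-1, 22]].
Left-multiplying both sides by N⁻¹ gives M = N⁻¹(S − T).
N has determinant 7; N⁻¹ = [[-3/7, -1/7], [-8/7, -5/7]].
M = N⁻¹(S − T) = [[1, 2], [3, -2]].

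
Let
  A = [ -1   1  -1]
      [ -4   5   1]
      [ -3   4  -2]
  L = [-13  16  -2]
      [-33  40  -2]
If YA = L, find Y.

Since A sits to the right of Y, Y = LA⁻¹.
A has determinant 4; A⁻¹ = [[-7/2, -1/2, 3/2], [-11/4, -1/4, 5/4], [-1/4, 1/4, -1/4]].
Y = LA⁻¹ = [[-13, 16, -2], [-33, 40, -2]] · [[-7/2, -1/2, 3/2], [-11/4, -1/4, 5/4], [-1/4, 1/4, -1/4]] = [[2, 2, 1], [6, 6, 1]].

Y = [[2, 2, 1], [6, 6, 1]]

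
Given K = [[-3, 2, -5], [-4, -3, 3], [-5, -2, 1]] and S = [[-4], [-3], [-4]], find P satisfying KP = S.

K is on the left of P, so left-multiply by K⁻¹: P = K⁻¹S.
det K = 4, so K⁻¹ = [[3/4, 2, -9/4], [-11/4, -7, 29/4], [-7/4, -4, 17/4]].
P = K⁻¹S = [[3/4, 2, -9/4], [-11/4, -7, 29/4], [-7/4, -4, 17/4]] · [[-4], [-3], [-4]] = [[0], [3], [2]].

P = [[0], [3], [2]]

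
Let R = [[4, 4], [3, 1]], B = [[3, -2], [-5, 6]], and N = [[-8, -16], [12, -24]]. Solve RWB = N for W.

W = R⁻¹NB⁻¹ (apply R⁻¹ on the left and B⁻¹ on the right).
det R = -8; the adjugate gives R⁻¹ = [[-1/8, 1/2], [3/8, -1/2]].
B has determinant 8; B⁻¹ = [[3/4, 1/4], [5/8, 3/8]].
R⁻¹N = [[7, -10], [-9, 6]].
W = (R⁻¹N)B⁻¹ = [[-1, -2], [-3, 0]].

W = [[-1, -2], [-3, 0]]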